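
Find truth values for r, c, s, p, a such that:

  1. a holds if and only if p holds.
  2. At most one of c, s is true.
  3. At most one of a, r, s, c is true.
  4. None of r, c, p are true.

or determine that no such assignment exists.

r = False, c = False, s = True, p = False, a = False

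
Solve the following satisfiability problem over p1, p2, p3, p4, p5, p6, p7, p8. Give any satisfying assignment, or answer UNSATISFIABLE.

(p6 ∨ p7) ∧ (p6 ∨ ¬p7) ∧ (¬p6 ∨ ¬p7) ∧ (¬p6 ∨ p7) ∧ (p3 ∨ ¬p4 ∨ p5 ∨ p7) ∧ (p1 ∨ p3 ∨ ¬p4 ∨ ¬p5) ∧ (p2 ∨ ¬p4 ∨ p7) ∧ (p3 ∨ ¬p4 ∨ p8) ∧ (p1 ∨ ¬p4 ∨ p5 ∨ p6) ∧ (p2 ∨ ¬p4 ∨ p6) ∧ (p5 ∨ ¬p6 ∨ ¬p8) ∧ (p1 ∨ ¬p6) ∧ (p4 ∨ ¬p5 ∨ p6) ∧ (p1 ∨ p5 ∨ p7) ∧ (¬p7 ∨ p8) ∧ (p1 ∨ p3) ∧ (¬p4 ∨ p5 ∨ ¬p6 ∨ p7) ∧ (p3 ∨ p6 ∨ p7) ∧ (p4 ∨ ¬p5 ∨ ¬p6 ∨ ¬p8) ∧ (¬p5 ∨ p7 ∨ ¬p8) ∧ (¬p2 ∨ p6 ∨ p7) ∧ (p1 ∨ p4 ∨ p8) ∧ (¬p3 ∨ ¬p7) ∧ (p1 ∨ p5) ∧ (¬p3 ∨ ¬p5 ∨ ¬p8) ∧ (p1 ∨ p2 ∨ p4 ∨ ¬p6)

Case p6 = True:
  (¬p6 ∨ ¬p7) forces p7 = False.
  Clause (¬p6 ∨ p7) is falsified — contradiction.
Case p6 = False:
  (p6 ∨ p7) forces p7 = True.
  Clause (p6 ∨ ¬p7) is falsified — contradiction.
Both cases fail, so the formula is unsatisfiable.

Unsatisfiable — no assignment works.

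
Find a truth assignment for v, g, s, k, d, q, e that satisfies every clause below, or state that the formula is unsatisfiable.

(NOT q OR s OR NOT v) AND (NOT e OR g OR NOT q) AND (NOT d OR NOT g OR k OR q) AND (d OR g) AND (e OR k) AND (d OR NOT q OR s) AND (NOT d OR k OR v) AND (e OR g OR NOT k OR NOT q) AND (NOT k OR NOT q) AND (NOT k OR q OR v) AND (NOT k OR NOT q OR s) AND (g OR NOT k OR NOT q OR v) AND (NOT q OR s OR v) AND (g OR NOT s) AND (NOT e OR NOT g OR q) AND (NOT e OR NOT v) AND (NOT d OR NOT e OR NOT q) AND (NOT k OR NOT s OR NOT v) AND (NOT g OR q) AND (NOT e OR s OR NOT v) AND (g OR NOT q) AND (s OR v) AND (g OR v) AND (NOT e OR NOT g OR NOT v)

Set v = False.
  then (s OR v) forces s = True.
  then (g OR v) forces g = True.
  then (NOT g OR q) forces q = True.
  then (NOT k OR NOT q) forces k = False.
  then (e OR k) forces e = True.
  then (NOT d OR k OR v) forces d = False.
All clauses satisfied.

v = False, g = True, s = True, k = False, d = False, q = True, e = True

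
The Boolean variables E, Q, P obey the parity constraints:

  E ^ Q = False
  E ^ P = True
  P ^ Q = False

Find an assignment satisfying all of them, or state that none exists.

The formula is unsatisfiable.

Adding constraints 1, 2, 3 mod 2: every variable appears an even number of times on the left, so the left side is 0.
But the right sides sum to 1 (mod 2). 0 ≠ 1 — the system is inconsistent.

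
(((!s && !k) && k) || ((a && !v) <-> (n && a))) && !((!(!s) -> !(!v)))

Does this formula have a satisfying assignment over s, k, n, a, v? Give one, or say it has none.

s = True, k = True, n = False, a = False, v = False

  ((!s && !k) && k) || ((a && !v) <-> (n && a)) = True
    (!s && !k) && k = False
      !s && !k = False
        !s = False
        !k = False
    (a && !v) <-> (n && a) = True
      a && !v = False
        !v = True
      n && a = False
  !((!(!s) -> !(!v))) = True
    !(!s) -> !(!v) = False
      !(!s) = True
        !s = False
      !(!v) = False
        !v = True
Both conjuncts True, so the formula holds.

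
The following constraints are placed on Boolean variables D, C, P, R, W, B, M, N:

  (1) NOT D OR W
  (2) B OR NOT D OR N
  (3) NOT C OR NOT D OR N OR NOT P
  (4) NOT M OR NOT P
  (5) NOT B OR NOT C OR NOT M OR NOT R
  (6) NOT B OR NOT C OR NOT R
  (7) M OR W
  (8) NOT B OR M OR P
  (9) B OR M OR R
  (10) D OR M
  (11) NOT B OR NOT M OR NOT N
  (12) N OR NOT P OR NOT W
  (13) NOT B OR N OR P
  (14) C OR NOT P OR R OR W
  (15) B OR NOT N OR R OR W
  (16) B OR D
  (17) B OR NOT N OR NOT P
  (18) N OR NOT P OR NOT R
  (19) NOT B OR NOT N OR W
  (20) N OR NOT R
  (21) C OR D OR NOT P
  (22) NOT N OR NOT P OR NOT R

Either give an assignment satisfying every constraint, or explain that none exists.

Try D = False:
  (D OR M) forces M = True.
  (NOT M OR NOT P) forces P = False.
  (B OR D) forces B = True.
  (NOT B OR NOT M OR NOT N) forces N = False.
  clause (NOT B OR N OR P) is falsified — backtrack.
So D = True.
  then (NOT D OR W) forces W = True.
Set C = True.
Set P = False.
Set R = True.
  then (NOT B OR NOT C OR NOT R) forces B = False.
  then (N OR NOT R) forces N = True.
Set M = False.
All clauses satisfied.

D=T, C=T, P=F, R=T, W=T, B=F, M=F, N=T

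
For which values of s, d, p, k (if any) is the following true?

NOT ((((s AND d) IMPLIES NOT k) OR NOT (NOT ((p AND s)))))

s = True, d = True, p = False, k = True

  NOT ((((s AND d) IMPLIES NOT k) OR NOT (NOT ((p AND s))))) = True
    ((s AND d) IMPLIES NOT k) OR NOT (NOT ((p AND s))) = False
      (s AND d) IMPLIES NOT k = False
        s AND d = True
        NOT k = False
      NOT (NOT ((p AND s))) = False
        NOT ((p AND s)) = True
          p AND s = False
The formula evaluates to True.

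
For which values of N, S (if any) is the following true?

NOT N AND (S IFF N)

N: False; S: False

  NOT N = True
  S IFF N = True
Both conjuncts True, so the formula holds.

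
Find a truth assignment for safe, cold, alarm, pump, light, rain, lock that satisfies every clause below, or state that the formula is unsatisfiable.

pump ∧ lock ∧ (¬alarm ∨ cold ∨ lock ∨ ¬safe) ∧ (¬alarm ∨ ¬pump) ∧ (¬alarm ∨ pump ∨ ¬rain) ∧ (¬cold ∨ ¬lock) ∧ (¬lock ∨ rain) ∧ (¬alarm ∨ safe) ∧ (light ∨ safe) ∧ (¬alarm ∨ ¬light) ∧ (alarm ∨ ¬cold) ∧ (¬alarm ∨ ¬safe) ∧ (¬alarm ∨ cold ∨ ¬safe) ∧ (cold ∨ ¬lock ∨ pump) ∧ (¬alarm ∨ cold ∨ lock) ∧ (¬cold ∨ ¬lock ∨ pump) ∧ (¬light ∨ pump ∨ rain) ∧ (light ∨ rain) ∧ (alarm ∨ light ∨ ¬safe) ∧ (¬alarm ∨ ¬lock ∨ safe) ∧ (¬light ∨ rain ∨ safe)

safe=T, cold=F, alarm=F, pump=T, light=T, rain=T, lock=T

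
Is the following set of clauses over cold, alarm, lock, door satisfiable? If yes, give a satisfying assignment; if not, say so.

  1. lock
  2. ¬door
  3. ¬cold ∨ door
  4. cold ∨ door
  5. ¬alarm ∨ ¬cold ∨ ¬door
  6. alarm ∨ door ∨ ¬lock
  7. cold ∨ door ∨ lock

The formula is unsatisfiable.

Case lock = True:
  (¬door) forces door = False.
  (¬cold ∨ door) forces cold = False.
  Clause (cold ∨ door) is falsified — contradiction.
Case lock = False:
  Clause (lock) is falsified — contradiction.
Both cases fail, so the formula is unsatisfiable.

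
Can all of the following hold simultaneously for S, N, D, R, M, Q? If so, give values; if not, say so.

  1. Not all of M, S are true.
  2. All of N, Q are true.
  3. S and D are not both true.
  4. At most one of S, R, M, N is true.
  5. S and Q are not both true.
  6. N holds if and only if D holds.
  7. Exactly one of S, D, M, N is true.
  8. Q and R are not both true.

Case D = True:
  (2) forces N = True.
  Constraint (7) is violated (D=T, N=T) — contradiction.
Case D = False:
  (2) forces N = True.
  Constraint (6) is violated (N=T, D=F) — contradiction.
Both cases fail — unsatisfiable.

Unsatisfiable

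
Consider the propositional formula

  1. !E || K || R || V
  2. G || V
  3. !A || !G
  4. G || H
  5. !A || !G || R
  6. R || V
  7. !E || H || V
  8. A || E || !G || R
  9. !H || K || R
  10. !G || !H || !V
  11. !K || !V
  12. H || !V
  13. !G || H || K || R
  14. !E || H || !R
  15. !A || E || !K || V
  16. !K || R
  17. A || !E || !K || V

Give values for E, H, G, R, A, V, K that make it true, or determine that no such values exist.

E=T; H=T; G=F; R=T; A=F; V=T; K=F

Set E = True.
Set H = True.
Set G = False.
  then (G || V) forces V = True.
  then (!K || !V) forces K = False.
  then (!H || K || R) forces R = True.
Set A = False.
All clauses satisfied.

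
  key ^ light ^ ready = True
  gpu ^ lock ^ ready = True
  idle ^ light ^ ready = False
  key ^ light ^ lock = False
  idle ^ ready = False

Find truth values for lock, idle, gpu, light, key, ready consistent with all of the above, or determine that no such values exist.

lock = False; idle = True; gpu = False; light = False; key = False; ready = True

key ^ light ^ ready = F ^ F ^ T = True ✓
gpu ^ lock ^ ready = F ^ F ^ T = True ✓
idle ^ light ^ ready = T ^ F ^ T = False ✓
key ^ light ^ lock = F ^ F ^ F = False ✓
idle ^ ready = T ^ T = False ✓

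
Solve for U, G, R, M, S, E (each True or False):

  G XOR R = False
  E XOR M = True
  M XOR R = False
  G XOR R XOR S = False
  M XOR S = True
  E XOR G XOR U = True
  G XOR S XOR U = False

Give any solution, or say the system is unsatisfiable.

UNSATISFIABLE

Adding constraints 2, 5, 6, 7 mod 2: every variable appears an even number of times on the left, so the left side is 0.
But the right sides sum to 1 (mod 2). 0 ≠ 1 — the system is inconsistent.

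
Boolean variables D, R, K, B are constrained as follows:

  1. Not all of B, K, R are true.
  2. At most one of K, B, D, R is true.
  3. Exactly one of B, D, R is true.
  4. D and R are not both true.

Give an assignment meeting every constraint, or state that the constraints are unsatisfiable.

D = False, R = True, K = False, B = False

  (1) {B, K, R}: 1/3 true — not all ✓
  (2) {K, B, D, R}: 1 true — at most one ✓
  (3) {B, D, R}: 1 true — exactly one ✓
  (4) D=F, R=T — not both ✓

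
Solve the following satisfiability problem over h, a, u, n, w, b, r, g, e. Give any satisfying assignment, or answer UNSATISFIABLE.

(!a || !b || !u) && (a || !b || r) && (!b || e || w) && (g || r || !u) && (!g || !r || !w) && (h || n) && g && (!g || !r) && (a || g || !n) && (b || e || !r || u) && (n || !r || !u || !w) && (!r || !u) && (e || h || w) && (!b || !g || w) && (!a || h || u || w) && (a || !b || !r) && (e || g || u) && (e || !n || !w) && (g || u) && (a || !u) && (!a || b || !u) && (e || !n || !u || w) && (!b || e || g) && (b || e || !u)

Unit clause (g) forces g = True.
In (!g || !r) only !r is left, so r = False.
Set h = True.
Set a = True.
Set u = False.
Set n = False.
Set w = False.
  then (!b || !g || w) forces b = False.
Set e = False.
All clauses satisfied.

h=T; a=T; u=F; n=F; w=F; b=F; r=F; g=T; e=F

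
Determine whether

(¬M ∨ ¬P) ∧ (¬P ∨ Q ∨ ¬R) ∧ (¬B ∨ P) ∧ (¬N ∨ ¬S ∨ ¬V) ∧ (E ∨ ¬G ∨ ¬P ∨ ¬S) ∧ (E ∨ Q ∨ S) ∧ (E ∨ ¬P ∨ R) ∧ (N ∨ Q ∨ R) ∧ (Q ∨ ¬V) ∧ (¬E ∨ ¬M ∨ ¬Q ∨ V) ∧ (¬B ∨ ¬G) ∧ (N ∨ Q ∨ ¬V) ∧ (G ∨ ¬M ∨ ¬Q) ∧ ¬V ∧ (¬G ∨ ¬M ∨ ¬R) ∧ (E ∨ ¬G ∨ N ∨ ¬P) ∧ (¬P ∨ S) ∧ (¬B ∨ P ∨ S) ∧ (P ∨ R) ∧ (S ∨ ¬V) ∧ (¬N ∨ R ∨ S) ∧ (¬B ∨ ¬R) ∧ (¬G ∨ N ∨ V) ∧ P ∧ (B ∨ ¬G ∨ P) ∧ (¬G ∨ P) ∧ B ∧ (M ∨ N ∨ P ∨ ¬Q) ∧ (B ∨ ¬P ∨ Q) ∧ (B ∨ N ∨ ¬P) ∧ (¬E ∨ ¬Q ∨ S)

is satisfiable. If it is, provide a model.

S=T; V=F; N=T; R=F; E=T; G=F; Q=F; P=T; M=F; B=T

Unit clause (¬V) forces V = False.
Unit clause (P) forces P = True.
Unit clause (B) forces B = True.
In (¬M ∨ ¬P) only ¬M is left, so M = False.
In (¬B ∨ ¬G) only ¬G is left, so G = False.
In (¬P ∨ S) only S is left, so S = True.
In (¬B ∨ ¬R) only ¬R is left, so R = False.
In (E ∨ ¬P ∨ R) only E is left, so E = True.
Set N = True.
Set Q = False.
All clauses satisfied.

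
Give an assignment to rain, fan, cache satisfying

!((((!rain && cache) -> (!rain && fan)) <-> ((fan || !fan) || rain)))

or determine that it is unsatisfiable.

rain = False, fan = False, cache = True

  !((((!rain && cache) -> (!rain && fan)) <-> ((fan || !fan) || rain))) = True
    ((!rain && cache) -> (!rain && fan)) <-> ((fan || !fan) || rain) = False
      (!rain && cache) -> (!rain && fan) = False
        !rain && cache = True
          !rain = True
        !rain && fan = False
          !rain = True
      (fan || !fan) || rain = True
        fan || !fan = True
          !fan = True
The formula evaluates to True.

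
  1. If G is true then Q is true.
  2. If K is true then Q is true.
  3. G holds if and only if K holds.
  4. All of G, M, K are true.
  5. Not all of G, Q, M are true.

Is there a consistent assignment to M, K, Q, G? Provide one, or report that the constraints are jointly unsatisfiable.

Unsatisfiable

Case M = True:
  (4) forces G = True.
  (1) with G=T forces Q = True.
  Constraint (5) is violated (G=T, Q=T, M=T) — contradiction.
Case M = False:
  Constraint (4) is violated (M=F) — contradiction.
Both cases fail — unsatisfiable.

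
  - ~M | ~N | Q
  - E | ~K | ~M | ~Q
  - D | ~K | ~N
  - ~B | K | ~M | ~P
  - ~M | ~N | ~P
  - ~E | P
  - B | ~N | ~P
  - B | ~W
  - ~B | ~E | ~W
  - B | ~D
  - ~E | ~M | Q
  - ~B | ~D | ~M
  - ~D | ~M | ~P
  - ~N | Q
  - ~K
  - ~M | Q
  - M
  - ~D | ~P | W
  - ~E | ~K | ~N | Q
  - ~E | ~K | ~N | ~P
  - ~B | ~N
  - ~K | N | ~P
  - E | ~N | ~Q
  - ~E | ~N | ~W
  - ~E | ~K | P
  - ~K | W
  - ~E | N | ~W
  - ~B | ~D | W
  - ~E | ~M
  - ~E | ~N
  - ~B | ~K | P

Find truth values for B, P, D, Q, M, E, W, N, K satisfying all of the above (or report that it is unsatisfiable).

B: True, P: False, D: False, Q: True, M: True, E: False, W: False, N: False, K: False

Unit clause (~K) forces K = False.
Unit clause (M) forces M = True.
In (~E | ~M) only ~E is left, so E = False.
In (~M | Q) only Q is left, so Q = True.
In (E | ~N | ~Q) only ~N is left, so N = False.
Set B = True.
  then (~B | K | ~M | ~P) forces P = False.
  then (~B | ~D | ~M) forces D = False.
Set W = False.
All clauses satisfied.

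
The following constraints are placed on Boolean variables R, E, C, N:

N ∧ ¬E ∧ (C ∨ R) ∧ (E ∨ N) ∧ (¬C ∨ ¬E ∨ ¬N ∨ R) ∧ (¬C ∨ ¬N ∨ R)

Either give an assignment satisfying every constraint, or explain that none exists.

Unit clause (N) forces N = True.
Unit clause (¬E) forces E = False.
Try R = False:
  (C ∨ R) forces C = True.
  clause (¬C ∨ ¬N ∨ R) is falsified — backtrack.
So R = True.
Set C = True.
Check each clause:
  (N): N holds.
  (¬E): ¬E holds.
  (C ∨ R): C holds.
  (E ∨ N): N holds.
  (¬C ∨ ¬E ∨ ¬N ∨ R): ¬E holds.
  (¬C ∨ ¬N ∨ R): R holds.
All clauses satisfied.

R=T; E=F; C=T; N=T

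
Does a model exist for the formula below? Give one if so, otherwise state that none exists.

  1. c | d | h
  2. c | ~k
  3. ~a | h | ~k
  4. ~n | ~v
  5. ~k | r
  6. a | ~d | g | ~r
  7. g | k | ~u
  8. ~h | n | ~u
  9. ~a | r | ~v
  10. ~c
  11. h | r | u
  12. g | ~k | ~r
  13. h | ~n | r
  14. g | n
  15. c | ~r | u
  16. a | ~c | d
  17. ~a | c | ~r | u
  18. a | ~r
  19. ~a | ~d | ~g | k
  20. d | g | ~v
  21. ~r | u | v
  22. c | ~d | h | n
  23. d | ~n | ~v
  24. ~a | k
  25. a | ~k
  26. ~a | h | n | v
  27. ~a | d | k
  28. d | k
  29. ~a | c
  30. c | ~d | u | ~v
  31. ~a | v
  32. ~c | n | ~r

a=F; u=F; d=T; v=F; c=F; n=T; g=F; h=T; k=F; r=F

Unit clause (~c) forces c = False.
In (~a | c) only ~a is left, so a = False.
In (c | ~k) only ~k is left, so k = False.
In (a | ~r) only ~r is left, so r = False.
In (d | k) only d is left, so d = True.
Set u = False.
  then (h | r | u) forces h = True.
  then (c | ~d | u | ~v) forces v = False.
Set n = True.
Set g = False.
All clauses satisfied.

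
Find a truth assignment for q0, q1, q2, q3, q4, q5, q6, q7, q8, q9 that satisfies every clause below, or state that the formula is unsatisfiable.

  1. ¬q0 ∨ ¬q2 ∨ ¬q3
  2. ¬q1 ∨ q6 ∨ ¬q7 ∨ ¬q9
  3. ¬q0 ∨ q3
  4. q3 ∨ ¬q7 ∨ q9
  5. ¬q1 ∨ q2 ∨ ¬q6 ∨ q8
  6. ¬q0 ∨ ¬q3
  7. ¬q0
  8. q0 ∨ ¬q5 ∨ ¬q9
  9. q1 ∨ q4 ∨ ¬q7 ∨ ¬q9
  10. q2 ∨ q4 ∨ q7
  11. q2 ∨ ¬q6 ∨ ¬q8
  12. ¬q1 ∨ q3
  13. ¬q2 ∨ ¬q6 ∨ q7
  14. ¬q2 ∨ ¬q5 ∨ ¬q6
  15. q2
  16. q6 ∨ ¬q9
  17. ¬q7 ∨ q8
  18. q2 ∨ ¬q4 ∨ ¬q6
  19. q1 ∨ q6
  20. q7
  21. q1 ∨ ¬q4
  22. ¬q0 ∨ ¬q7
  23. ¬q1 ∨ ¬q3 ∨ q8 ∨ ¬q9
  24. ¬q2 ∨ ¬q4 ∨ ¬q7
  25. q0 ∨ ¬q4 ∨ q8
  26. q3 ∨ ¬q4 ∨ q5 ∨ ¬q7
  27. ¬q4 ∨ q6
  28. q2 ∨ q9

q0=F, q1=T, q2=T, q3=T, q4=F, q5=T, q6=F, q7=T, q8=T, q9=F

Unit clause (¬q0) forces q0 = False.
Unit clause (q2) forces q2 = True.
Unit clause (q7) forces q7 = True.
In (¬q2 ∨ ¬q4 ∨ ¬q7) only ¬q4 is left, so q4 = False.
In (¬q7 ∨ q8) only q8 is left, so q8 = True.
Set q1 = True.
  then (¬q1 ∨ q3) forces q3 = True.
Set q5 = True.
  then (q0 ∨ ¬q5 ∨ ¬q9) forces q9 = False.
  then (¬q2 ∨ ¬q5 ∨ ¬q6) forces q6 = False.
All clauses satisfied.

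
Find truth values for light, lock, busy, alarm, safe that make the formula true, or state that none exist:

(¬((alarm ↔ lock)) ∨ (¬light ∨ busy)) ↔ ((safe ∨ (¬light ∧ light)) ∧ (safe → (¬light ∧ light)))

light=T; lock=T; busy=F; alarm=T; safe=T

  (¬((alarm ↔ lock)) ∨ (¬light ∨ busy)) ↔ ((safe ∨ (¬light ∧ light)) ∧ (safe → (¬light ∧ light))) = True
    ¬((alarm ↔ lock)) ∨ (¬light ∨ busy) = False
      ¬((alarm ↔ lock)) = False
        alarm ↔ lock = True
      ¬light ∨ busy = False
        ¬light = False
    (safe ∨ (¬light ∧ light)) ∧ (safe → (¬light ∧ light)) = False
      safe ∨ (¬light ∧ light) = True
        ¬light ∧ light = False
          ¬light = False
      safe → (¬light ∧ light) = False
        ¬light ∧ light = False
          ¬light = False
The formula evaluates to True.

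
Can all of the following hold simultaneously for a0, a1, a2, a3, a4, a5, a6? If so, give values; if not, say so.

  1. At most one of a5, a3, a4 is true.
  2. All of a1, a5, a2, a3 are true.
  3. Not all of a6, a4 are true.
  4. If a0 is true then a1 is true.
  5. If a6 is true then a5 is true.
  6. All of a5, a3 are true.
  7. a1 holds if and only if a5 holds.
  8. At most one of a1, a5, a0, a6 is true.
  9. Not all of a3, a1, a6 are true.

Unsatisfiable

Case a1 = True:
  (2) forces a5 = True.
  Constraint (8) is violated (a1=T, a5=T) — contradiction.
Case a1 = False:
  Constraint (2) is violated (a1=F) — contradiction.
Both cases fail — unsatisfiable.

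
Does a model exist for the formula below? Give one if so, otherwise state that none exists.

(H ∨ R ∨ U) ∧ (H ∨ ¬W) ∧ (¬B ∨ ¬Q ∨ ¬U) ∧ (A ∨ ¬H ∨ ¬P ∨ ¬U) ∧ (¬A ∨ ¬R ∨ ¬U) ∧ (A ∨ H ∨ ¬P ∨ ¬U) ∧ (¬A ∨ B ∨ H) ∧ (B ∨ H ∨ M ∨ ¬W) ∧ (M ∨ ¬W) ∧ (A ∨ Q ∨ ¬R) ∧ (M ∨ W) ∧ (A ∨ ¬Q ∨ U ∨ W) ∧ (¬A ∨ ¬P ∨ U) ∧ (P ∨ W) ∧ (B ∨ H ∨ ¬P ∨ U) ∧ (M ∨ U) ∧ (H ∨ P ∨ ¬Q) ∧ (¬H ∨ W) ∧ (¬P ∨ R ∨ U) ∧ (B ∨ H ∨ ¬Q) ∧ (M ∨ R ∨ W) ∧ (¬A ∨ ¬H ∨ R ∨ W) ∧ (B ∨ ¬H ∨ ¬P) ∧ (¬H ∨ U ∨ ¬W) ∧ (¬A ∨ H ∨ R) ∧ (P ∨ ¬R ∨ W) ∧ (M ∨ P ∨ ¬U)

H=T, P=F, U=T, B=F, W=T, Q=F, M=T, A=T, R=F

Set H = True.
  then (¬H ∨ W) forces W = True.
  then (¬H ∨ U ∨ ¬W) forces U = True.
  then (M ∨ ¬W) forces M = True.
Set P = False.
Set B = False.
Set Q = False.
Set A = True.
  then (¬A ∨ ¬R ∨ ¬U) forces R = False.
All clauses satisfied.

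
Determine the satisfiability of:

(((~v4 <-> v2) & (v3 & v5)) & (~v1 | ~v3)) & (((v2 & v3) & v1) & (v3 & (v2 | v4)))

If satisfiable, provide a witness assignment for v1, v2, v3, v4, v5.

Case v3 = True: the formula simplifies to (((~v4 <-> v2) & v5) & ~v1) & ((v2 & v1) & (v2 | v4)).
  v1 = True: the conjunct ~v1 is False.
  v1 = False: the conjunct v1 is False.
Case v3 = False: the conjunct v3 is False.
Both cases fail — unsatisfiable.

UNSATISFIABLE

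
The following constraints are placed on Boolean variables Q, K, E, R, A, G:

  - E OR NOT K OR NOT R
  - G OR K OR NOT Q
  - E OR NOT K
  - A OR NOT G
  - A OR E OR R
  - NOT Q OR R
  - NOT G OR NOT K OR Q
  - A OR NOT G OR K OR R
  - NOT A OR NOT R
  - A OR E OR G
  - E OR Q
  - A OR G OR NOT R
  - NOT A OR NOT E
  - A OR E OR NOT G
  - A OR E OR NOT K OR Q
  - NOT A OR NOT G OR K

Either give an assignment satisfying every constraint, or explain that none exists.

Try Q = True:
  (NOT Q OR R) forces R = True.
  (NOT A OR NOT R) forces A = False.
  (A OR NOT G) forces G = False.
  clause (A OR G OR NOT R) is falsified — backtrack.
So Q = False.
  then (E OR Q) forces E = True.
  then (NOT A OR NOT E) forces A = False.
  then (A OR NOT G) forces G = False.
  then (A OR G OR NOT R) forces R = False.
Set K = False.
All clauses satisfied.

Q = False, K = False, E = True, R = False, A = False, G = False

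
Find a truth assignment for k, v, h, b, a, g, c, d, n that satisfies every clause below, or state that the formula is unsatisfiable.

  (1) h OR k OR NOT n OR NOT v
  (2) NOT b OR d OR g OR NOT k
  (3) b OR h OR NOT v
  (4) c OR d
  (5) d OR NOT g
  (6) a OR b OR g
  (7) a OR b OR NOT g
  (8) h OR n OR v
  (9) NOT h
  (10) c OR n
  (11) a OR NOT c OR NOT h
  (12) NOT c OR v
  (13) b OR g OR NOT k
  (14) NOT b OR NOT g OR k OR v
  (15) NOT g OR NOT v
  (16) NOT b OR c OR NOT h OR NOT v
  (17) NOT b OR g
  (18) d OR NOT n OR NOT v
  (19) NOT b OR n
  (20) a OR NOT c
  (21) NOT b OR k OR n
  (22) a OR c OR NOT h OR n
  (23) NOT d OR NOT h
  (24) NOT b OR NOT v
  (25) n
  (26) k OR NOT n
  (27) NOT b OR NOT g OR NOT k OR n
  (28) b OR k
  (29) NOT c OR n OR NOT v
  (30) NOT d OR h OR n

k=T, v=F, h=F, b=T, a=F, g=T, c=F, d=T, n=T

Unit clause (NOT h) forces h = False.
Unit clause (n) forces n = True.
In (k OR NOT n) only k is left, so k = True.
Try v = True:
  (b OR h OR NOT v) forces b = True.
  clause (NOT b OR NOT v) is falsified — backtrack.
So v = False.
  then (NOT c OR v) forces c = False.
  then (c OR d) forces d = True.
Set b = True.
  then (NOT b OR g) forces g = True.
Set a = False.
All clauses satisfied.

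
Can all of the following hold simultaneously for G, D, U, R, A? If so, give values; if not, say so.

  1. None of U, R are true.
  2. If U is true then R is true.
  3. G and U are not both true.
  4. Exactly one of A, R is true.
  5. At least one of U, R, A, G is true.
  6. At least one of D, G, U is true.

G=F, D=T, U=F, R=F, A=T

  (1) {U, R}: 0 true — none ✓
  (2) U=F ⇒ R: vacuous ✓
  (3) G=F, U=F — not both ✓
  (4) {A, R}: 1 true — exactly one ✓
  (5) {U, R, A, G}: 1 true — at least one ✓
  (6) {D, G, U}: 1 true — at least one ✓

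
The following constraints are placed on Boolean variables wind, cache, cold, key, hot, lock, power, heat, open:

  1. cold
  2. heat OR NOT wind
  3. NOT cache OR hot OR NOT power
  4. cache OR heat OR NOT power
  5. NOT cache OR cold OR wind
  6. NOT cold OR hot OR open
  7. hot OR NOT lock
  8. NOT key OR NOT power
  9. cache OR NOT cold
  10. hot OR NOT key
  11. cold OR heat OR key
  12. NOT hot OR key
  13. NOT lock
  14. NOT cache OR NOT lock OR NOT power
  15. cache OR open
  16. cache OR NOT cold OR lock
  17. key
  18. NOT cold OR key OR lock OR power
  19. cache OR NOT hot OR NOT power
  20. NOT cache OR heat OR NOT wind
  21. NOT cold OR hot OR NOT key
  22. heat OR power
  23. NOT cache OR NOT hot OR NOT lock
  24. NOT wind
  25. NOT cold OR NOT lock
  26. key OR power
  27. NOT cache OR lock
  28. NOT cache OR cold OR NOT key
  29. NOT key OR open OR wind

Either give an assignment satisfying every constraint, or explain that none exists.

Unsatisfiable — no assignment works.

Case cold = True:
  (cache OR NOT cold) forces cache = True.
  (NOT lock) forces lock = False.
  Clause (NOT cache OR lock) is falsified — contradiction.
Case cold = False:
  Clause (cold) is falsified — contradiction.
Both cases fail, so the formula is unsatisfiable.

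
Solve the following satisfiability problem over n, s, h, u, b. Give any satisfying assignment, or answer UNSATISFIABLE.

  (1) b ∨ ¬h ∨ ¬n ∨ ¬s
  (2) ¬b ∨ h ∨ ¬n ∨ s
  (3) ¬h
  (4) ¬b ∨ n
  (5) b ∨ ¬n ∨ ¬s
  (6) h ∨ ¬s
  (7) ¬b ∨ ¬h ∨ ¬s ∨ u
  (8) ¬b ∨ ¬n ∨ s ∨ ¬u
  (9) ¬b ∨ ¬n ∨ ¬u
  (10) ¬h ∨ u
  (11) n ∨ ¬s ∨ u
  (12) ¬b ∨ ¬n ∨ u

Unit clause (¬h) forces h = False.
In (h ∨ ¬s) only ¬s is left, so s = False.
Set n = True.
  then (¬b ∨ h ∨ ¬n ∨ s) forces b = False.
Set u = True.
All clauses satisfied.

n = True, s = False, h = False, u = True, b = False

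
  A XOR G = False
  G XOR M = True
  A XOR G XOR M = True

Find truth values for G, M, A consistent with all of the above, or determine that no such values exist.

G=F; M=T; A=F

A XOR G = F XOR F = False ✓
G XOR M = F XOR T = True ✓
A XOR G XOR M = F XOR F XOR T = True ✓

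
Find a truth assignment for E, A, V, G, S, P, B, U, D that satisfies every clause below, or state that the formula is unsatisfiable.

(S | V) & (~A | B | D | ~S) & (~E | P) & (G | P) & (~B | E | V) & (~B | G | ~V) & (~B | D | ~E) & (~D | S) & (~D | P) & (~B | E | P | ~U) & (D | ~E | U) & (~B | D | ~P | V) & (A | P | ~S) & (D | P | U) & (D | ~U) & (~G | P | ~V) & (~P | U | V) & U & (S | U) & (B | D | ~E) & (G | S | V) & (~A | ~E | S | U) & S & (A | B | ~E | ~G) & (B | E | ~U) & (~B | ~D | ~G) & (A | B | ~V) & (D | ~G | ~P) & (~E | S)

Unit clause (U) forces U = True.
Unit clause (S) forces S = True.
In (D | ~U) only D is left, so D = True.
In (~D | P) only P is left, so P = True.
Set E = True.
Set A = True.
Set V = False.
Set G = True.
  then (~B | ~D | ~G) forces B = False.
All clauses satisfied.

E = True, A = True, V = False, G = True, S = True, P = True, B = False, U = True, D = True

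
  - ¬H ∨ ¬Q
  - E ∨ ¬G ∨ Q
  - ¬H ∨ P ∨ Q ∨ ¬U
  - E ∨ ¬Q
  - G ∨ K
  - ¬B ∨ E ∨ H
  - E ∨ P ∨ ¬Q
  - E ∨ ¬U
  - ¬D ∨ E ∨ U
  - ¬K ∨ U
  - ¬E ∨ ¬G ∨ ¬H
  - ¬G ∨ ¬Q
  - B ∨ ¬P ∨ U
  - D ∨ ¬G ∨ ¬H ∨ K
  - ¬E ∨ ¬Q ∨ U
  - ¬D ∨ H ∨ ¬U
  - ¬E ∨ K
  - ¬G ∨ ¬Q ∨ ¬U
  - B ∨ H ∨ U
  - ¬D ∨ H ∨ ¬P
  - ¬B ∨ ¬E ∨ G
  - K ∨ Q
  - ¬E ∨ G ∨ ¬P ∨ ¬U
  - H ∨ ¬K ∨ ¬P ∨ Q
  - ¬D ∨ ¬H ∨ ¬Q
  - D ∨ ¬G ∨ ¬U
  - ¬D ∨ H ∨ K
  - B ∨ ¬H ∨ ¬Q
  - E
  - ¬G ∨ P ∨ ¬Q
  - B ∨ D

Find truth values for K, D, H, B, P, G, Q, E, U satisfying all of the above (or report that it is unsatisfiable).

Case D = True:
  (E) forces E = True.
  (¬E ∨ K) forces K = True.
  (¬K ∨ U) forces U = True.
  (¬D ∨ H ∨ ¬U) forces H = True.
  (¬H ∨ ¬Q) forces Q = False.
  (¬H ∨ P ∨ Q ∨ ¬U) forces P = True.
  (¬E ∨ ¬G ∨ ¬H) forces G = False.
  Clause (¬E ∨ G ∨ ¬P ∨ ¬U) is falsified — contradiction.
Case D = False:
  (E) forces E = True.
  (¬E ∨ K) forces K = True.
  (¬K ∨ U) forces U = True.
  (D ∨ ¬G ∨ ¬U) forces G = False.
  (¬B ∨ ¬E ∨ G) forces B = False.
  Clause (B ∨ D) is falsified — contradiction.
Both cases fail, so the formula is unsatisfiable.

Unsatisfiable — no assignment works.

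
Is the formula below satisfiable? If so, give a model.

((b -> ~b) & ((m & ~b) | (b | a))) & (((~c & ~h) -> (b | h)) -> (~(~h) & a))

c = True, a = True, h = True, b = False, m = True

  (b -> ~b) & ((m & ~b) | (b | a)) = True
    b -> ~b = True
      ~b = True
    (m & ~b) | (b | a) = True
      m & ~b = True
        ~b = True
      b | a = True
  ((~c & ~h) -> (b | h)) -> (~(~h) & a) = True
    (~c & ~h) -> (b | h) = True
      ~c & ~h = False
        ~c = False
        ~h = False
      b | h = True
    ~(~h) & a = True
      ~(~h) = True
        ~h = False
Both conjuncts True, so the formula holds.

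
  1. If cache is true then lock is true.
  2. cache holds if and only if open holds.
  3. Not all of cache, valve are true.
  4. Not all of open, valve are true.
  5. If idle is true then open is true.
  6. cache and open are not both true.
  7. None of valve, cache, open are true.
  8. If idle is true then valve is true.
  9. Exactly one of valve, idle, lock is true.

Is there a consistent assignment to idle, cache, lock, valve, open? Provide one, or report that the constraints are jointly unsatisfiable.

idle=F, cache=F, lock=T, valve=F, open=F

  (1) cache=F ⇒ lock: vacuous ✓
  (2) cache=F, open=F — same ✓
  (3) {cache, valve}: 0/2 true — not all ✓
  (4) {open, valve}: 0/2 true — not all ✓
  (5) idle=F ⇒ open: vacuous ✓
  (6) cache=F, open=F — not both ✓
  (7) {valve, cache, open}: 0 true — none ✓
  (8) idle=F ⇒ valve: vacuous ✓
  (9) {valve, idle, lock}: 1 true — exactly one ✓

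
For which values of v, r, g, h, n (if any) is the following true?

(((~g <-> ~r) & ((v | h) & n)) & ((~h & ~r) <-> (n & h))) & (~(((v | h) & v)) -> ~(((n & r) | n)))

v = True; r = True; g = True; h = False; n = True

  ((~g <-> ~r) & ((v | h) & n)) & ((~h & ~r) <-> (n & h)) = True
    (~g <-> ~r) & ((v | h) & n) = True
      ~g <-> ~r = True
        ~g = False
        ~r = False
      (v | h) & n = True
        v | h = True
    (~h & ~r) <-> (n & h) = True
      ~h & ~r = False
        ~h = True
        ~r = False
      n & h = False
  ~(((v | h) & v)) -> ~(((n & r) | n)) = True
    ~(((v | h) & v)) = False
      (v | h) & v = True
        v | h = True
    ~(((n & r) | n)) = False
      (n & r) | n = True
        n & r = True
Both conjuncts True, so the formula holds.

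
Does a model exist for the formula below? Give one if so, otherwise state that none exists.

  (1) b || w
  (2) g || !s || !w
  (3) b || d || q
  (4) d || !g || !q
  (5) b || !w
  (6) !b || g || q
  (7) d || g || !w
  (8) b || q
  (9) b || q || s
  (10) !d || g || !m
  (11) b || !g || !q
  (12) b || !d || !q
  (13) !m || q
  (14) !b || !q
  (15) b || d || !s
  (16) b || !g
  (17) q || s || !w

w = False, q = False, s = True, m = False, g = True, d = True, b = True

Set w = False.
  then (b || w) forces b = True.
  then (!b || !q) forces q = False.
  then (!b || g || q) forces g = True.
  then (!m || q) forces m = False.
Set s = True.
Set d = True.
All clauses satisfied.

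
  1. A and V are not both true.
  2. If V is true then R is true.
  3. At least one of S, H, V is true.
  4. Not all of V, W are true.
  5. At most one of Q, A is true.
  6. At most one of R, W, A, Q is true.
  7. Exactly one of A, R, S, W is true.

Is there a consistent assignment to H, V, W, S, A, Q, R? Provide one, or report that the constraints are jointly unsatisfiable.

H=T, V=F, W=F, S=T, A=F, Q=F, R=F

  (1) A=F, V=F — not both ✓
  (2) V=F ⇒ R: vacuous ✓
  (3) {S, H, V}: 2 true — at least one ✓
  (4) {V, W}: 0/2 true — not all ✓
  (5) {Q, A}: 0 true — at most one ✓
  (6) {R, W, A, Q}: 0 true — at most one ✓
  (7) {A, R, S, W}: 1 true — exactly one ✓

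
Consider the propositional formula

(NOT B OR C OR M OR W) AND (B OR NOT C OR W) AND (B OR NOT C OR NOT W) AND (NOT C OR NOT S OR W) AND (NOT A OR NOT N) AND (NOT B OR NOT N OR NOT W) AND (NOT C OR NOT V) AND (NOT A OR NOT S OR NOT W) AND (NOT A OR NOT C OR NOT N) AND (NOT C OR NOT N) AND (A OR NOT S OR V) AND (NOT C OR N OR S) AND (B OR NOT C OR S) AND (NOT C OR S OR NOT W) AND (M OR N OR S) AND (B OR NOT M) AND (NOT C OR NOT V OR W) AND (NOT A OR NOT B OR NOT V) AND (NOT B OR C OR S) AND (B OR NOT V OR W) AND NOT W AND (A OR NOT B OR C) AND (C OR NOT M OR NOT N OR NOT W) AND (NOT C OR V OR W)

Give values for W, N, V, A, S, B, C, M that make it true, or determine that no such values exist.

W = False; N = False; V = False; A = True; S = True; B = True; C = False; M = True

Unit clause (NOT W) forces W = False.
Set N = False.
Try V = True:
  (NOT C OR NOT V) forces C = False.
  (B OR NOT V OR W) forces B = True.
  (NOT B OR C OR M OR W) forces M = True.
  (NOT A OR NOT B OR NOT V) forces A = False.
  clause (A OR NOT B OR C) is falsified — backtrack.
So V = False.
  then (NOT C OR V OR W) forces C = False.
Set A = True.
Try S = False:
  (M OR N OR S) forces M = True.
  (B OR NOT M) forces B = True.
  clause (NOT B OR C OR S) is falsified — backtrack.
So S = True.
Set B = True.
  then (NOT B OR C OR M OR W) forces M = True.
All clauses satisfied.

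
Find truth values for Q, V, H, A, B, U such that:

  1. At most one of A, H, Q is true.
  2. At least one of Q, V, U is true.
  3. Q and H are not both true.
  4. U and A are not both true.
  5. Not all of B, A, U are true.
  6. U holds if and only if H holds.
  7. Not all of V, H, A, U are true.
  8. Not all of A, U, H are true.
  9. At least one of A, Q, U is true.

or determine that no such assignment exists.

Q=T, V=F, H=F, A=F, B=T, U=F

  (1) {A, H, Q}: 1 true — at most one ✓
  (2) {Q, V, U}: 1 true — at least one ✓
  (3) Q=T, H=F — not both ✓
  (4) U=F, A=F — not both ✓
  (5) {B, A, U}: 1/3 true — not all ✓
  (6) U=F, H=F — same ✓
  (7) {V, H, A, U}: 0/4 true — not all ✓
  (8) {A, U, H}: 0/3 true — not all ✓
  (9) {A, Q, U}: 1 true — at least one ✓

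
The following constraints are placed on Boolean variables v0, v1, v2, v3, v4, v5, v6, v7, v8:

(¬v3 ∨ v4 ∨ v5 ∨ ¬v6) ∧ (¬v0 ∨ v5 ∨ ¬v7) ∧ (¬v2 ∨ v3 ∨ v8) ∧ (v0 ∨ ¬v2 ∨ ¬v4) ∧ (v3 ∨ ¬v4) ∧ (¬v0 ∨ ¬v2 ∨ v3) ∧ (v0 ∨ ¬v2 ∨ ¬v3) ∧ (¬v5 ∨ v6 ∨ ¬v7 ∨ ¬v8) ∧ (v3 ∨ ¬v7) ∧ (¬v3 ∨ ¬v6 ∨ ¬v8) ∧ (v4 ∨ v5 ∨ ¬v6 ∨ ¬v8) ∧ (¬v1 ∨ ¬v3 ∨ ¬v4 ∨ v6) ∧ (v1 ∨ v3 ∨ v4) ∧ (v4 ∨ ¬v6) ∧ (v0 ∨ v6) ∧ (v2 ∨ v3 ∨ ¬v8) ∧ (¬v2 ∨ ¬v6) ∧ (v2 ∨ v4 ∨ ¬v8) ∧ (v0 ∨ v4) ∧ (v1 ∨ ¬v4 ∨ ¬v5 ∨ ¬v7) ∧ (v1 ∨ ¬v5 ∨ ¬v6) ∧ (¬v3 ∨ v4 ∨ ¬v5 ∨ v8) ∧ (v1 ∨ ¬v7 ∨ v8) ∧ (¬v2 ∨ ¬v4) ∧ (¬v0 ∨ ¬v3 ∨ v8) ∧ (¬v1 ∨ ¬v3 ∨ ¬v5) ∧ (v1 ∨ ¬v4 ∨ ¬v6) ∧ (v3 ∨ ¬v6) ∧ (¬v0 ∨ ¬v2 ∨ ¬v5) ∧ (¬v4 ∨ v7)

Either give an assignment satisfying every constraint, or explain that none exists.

Set v0 = False.
  then (v0 ∨ v6) forces v6 = True.
  then (¬v2 ∨ ¬v6) forces v2 = False.
  then (v0 ∨ v4) forces v4 = True.
  then (v1 ∨ ¬v4 ∨ ¬v6) forces v1 = True.
  then (v3 ∨ ¬v6) forces v3 = True.
  then (¬v4 ∨ v7) forces v7 = True.
  then (¬v3 ∨ ¬v6 ∨ ¬v8) forces v8 = False.
  then (¬v1 ∨ ¬v3 ∨ ¬v5) forces v5 = False.
All clauses satisfied.

v0 = False, v1 = True, v2 = False, v3 = True, v4 = True, v5 = False, v6 = True, v7 = True, v8 = False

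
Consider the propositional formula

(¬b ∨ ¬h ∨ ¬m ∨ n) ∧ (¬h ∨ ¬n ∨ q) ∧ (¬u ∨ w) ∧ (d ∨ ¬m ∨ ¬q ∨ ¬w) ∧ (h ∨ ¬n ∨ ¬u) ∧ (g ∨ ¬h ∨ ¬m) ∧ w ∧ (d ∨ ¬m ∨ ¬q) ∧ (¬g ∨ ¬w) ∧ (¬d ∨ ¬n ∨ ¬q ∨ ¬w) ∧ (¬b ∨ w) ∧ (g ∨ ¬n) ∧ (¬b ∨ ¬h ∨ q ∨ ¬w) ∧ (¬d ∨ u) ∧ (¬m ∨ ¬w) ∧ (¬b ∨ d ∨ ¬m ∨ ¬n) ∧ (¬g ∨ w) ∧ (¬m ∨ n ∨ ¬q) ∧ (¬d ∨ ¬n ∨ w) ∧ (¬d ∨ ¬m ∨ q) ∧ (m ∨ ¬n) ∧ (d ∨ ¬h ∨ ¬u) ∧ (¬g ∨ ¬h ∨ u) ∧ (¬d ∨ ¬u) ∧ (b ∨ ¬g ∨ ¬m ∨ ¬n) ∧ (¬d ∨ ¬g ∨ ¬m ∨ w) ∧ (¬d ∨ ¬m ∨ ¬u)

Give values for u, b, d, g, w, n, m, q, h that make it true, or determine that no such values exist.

u=F, b=F, d=F, g=F, w=T, n=F, m=F, q=T, h=T

Unit clause (w) forces w = True.
In (¬g ∨ ¬w) only ¬g is left, so g = False.
In (g ∨ ¬n) only ¬n is left, so n = False.
In (¬m ∨ ¬w) only ¬m is left, so m = False.
Set u = False.
  then (¬d ∨ u) forces d = False.
Set b = False.
Set q = True.
Set h = True.
All clauses satisfied.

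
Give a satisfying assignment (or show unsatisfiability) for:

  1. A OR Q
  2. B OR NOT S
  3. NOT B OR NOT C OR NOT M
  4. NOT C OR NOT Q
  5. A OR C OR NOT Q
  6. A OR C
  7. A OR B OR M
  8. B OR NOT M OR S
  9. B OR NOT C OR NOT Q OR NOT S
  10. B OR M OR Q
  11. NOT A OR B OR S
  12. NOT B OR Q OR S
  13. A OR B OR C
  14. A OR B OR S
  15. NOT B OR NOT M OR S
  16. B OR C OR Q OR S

Set S = True.
  then (B OR NOT S) forces B = True.
Set M = True.
  then (NOT B OR NOT C OR NOT M) forces C = False.
  then (A OR C) forces A = True.
Set Q = True.
All clauses satisfied.

S = True; M = True; B = True; Q = True; A = True; C = False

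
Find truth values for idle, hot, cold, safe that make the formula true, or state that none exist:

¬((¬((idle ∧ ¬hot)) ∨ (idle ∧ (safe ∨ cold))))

idle=T; hot=F; cold=F; safe=F

  ¬((¬((idle ∧ ¬hot)) ∨ (idle ∧ (safe ∨ cold)))) = True
    ¬((idle ∧ ¬hot)) ∨ (idle ∧ (safe ∨ cold)) = False
      ¬((idle ∧ ¬hot)) = False
        idle ∧ ¬hot = True
          ¬hot = True
      idle ∧ (safe ∨ cold) = False
        safe ∨ cold = False
The formula evaluates to True.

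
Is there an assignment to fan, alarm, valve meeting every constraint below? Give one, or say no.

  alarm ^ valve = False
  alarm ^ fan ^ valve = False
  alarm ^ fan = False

fan: False, alarm: False, valve: False

alarm ^ valve = F ^ F = False ✓
alarm ^ fan ^ valve = F ^ F ^ F = False ✓
alarm ^ fan = F ^ F = False ✓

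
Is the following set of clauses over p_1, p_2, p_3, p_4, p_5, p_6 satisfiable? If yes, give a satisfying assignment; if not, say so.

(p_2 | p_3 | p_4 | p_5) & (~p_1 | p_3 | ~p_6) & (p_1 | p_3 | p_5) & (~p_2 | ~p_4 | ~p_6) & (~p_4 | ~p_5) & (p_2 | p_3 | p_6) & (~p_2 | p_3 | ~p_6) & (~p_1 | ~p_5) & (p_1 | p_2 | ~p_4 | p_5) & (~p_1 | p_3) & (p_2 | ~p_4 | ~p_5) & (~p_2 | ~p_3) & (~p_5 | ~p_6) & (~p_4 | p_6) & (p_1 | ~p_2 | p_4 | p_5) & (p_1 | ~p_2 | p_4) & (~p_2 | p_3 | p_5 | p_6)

Set p_1 = False.
Try p_2 = True:
  (~p_2 | ~p_3) forces p_3 = False.
  (p_1 | p_3 | p_5) forces p_5 = True.
  (~p_4 | ~p_5) forces p_4 = False.
  clause (p_1 | ~p_2 | p_4) is falsified — backtrack.
So p_2 = False.
Try p_3 = False:
  (p_1 | p_3 | p_5) forces p_5 = True.
  (~p_4 | ~p_5) forces p_4 = False.
  (p_2 | p_3 | p_6) forces p_6 = True.
  clause (~p_5 | ~p_6) is falsified — backtrack.
So p_3 = True.
Set p_4 = False.
Set p_5 = False.
Set p_6 = True.
All clauses satisfied.

p_1=F, p_2=F, p_3=T, p_4=F, p_5=F, p_6=T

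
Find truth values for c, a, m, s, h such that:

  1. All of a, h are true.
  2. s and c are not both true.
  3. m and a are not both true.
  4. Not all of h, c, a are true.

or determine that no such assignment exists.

c: False, a: True, m: False, s: True, h: True

  (1) {a, h}: all 2 true ✓
  (2) s=T, c=F — not both ✓
  (3) m=F, a=T — not both ✓
  (4) {h, c, a}: 2/3 true — not all ✓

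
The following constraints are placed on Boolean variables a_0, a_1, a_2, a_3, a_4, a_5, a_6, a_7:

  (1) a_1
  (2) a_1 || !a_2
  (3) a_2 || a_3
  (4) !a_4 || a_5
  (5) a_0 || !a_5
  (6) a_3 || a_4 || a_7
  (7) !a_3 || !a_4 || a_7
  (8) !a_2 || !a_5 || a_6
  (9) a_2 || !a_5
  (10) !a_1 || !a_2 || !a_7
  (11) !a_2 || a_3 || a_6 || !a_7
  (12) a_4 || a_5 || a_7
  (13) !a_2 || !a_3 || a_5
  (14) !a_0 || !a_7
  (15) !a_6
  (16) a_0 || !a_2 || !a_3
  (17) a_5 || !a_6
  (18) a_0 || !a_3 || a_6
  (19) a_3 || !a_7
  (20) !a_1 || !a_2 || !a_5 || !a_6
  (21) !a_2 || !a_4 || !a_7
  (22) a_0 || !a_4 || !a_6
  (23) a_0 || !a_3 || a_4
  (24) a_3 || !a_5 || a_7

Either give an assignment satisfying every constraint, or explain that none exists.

Case a_5 = True:
  (a_1) forces a_1 = True.
  (a_0 || !a_5) forces a_0 = True.
  (a_2 || !a_5) forces a_2 = True.
  (!a_2 || !a_5 || a_6) forces a_6 = True.
  Clause (!a_6) is falsified — contradiction.
Case a_5 = False:
  (a_1) forces a_1 = True.
  (!a_4 || a_5) forces a_4 = False.
  (a_4 || a_5 || a_7) forces a_7 = True.
  (!a_1 || !a_2 || !a_7) forces a_2 = False.
  (a_2 || a_3) forces a_3 = True.
  (!a_0 || !a_7) forces a_0 = False.
  Clause (a_0 || !a_3 || a_4) is falsified — contradiction.
Both cases fail, so the formula is unsatisfiable.

UNSATISFIABLE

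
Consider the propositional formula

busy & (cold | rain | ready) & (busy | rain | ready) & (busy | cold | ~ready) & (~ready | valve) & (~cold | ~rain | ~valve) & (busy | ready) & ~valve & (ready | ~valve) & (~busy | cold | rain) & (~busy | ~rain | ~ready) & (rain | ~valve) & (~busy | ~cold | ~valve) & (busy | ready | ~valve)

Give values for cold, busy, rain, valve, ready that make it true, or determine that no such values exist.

cold: True, busy: True, rain: True, valve: False, ready: False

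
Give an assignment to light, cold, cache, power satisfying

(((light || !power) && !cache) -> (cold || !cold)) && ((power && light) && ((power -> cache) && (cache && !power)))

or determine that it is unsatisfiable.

The formula is unsatisfiable.

Case power = True: the conjunct !power is False.
Case power = False: the conjunct power is False.
Both cases fail — unsatisfiable.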